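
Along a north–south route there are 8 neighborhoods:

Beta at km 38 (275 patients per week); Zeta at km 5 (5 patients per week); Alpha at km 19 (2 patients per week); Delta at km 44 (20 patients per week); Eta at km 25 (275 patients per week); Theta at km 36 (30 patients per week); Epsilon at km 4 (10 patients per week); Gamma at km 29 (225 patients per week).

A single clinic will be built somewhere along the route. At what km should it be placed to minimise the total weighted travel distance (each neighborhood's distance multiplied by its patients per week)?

For a sum of weighted absolute distances on a line, the optimum is the weighted median (not the mean). Total weight W = 842; half-weight = 421.
Sort by position and accumulate weight:
  km 4 (Epsilon, w=10) → cum 10
  km 5 (Zeta, w=5) → cum 15
  km 19 (Alpha, w=2) → cum 17
  km 25 (Eta, w=275) → cum 292
  km 29 (Gamma, w=225) → cum 517  ≥ 421 → median here
  km 36 (Theta, w=30) → cum 547
  km 38 (Beta, w=275) → cum 822
  km 44 (Delta, w=20) → cum 842
Optimal location: km 29.

x = 29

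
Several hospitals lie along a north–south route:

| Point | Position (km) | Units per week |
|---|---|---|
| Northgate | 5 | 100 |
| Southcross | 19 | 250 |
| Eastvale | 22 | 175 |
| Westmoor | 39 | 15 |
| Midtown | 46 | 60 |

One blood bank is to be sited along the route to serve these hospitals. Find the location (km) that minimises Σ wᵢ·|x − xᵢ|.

x = 19

For a sum of weighted absolute distances on a line, the optimum is the weighted median (not the mean). Total weight W = 600; half-weight = 300.
Sort by position and accumulate weight:
  km 5 (Northgate, w=100) → cum 100
  km 19 (Southcross, w=250) → cum 350  ≥ 300 → median here
  km 22 (Eastvale, w=175) → cum 525
  km 39 (Westmoor, w=15) → cum 540
  km 46 (Midtown, w=60) → cum 600
Optimal location: km 19.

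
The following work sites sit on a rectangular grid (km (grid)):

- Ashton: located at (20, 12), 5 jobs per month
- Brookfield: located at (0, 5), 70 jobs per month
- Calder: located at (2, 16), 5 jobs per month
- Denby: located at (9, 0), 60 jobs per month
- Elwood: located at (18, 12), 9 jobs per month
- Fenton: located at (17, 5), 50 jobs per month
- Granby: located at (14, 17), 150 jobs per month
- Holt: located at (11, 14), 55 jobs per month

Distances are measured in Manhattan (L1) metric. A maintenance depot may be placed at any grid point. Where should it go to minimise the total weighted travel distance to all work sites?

(14, 14)

Manhattan distance separates: Σwᵢ(|x−xᵢ|+|y−yᵢ|) = Σwᵢ|x−xᵢ| + Σwᵢ|y−yᵢ|, so x and y are optimised independently as 1-D weighted medians.
Total weight W = 404; half = 202.
x-coordinate, sorted with cumulative weight:
  x=0 (Brookfield, w=70) cum 70
  x=2 (Calder, w=5) cum 75
  x=9 (Denby, w=60) cum 135
  x=11 (Holt, w=55) cum 190
  x=14 (Granby, w=150) cum 340  ← median
  x=17 (Fenton, w=50) cum 390
  x=18 (Elwood, w=9) cum 399
  x=20 (Ashton, w=5) cum 404
⇒ x* = 14
y-coordinate, sorted with cumulative weight:
  y=0 (Denby, w=60) cum 60
  y=5 (Brookfield, w=70) cum 130
  y=5 (Fenton, w=50) cum 180
  y=12 (Ashton, w=5) cum 185
  y=12 (Elwood, w=9) cum 194
  y=14 (Holt, w=55) cum 249  ← median
  y=16 (Calder, w=5) cum 254
  y=17 (Granby, w=150) cum 404
⇒ y* = 14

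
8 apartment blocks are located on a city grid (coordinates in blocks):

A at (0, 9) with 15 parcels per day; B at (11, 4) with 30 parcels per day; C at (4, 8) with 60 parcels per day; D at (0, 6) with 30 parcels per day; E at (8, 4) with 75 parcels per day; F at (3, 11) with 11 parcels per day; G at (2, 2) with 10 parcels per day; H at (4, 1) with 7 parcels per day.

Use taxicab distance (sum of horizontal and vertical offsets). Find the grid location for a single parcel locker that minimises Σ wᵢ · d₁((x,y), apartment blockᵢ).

(4, 4)

Manhattan distance separates: Σwᵢ(|x−xᵢ|+|y−yᵢ|) = Σwᵢ|x−xᵢ| + Σwᵢ|y−yᵢ|, so x and y are optimised independently as 1-D weighted medians.
Total weight W = 238; half = 119.
x-coordinate, sorted with cumulative weight:
  x=0 (A, w=15) cum 15
  x=0 (D, w=30) cum 45
  x=2 (G, w=10) cum 55
  x=3 (F, w=11) cum 66
  x=4 (C, w=60) cum 126  ← median
  x=4 (H, w=7) cum 133
  x=8 (E, w=75) cum 208
  x=11 (B, w=30) cum 238
⇒ x* = 4
y-coordinate, sorted with cumulative weight:
  y=1 (H, w=7) cum 7
  y=2 (G, w=10) cum 17
  y=4 (B, w=30) cum 47
  y=4 (E, w=75) cum 122  ← median
  y=6 (D, w=30) cum 152
  y=8 (C, w=60) cum 212
  y=9 (A, w=15) cum 227
  y=11 (F, w=11) cum 238
⇒ y* = 4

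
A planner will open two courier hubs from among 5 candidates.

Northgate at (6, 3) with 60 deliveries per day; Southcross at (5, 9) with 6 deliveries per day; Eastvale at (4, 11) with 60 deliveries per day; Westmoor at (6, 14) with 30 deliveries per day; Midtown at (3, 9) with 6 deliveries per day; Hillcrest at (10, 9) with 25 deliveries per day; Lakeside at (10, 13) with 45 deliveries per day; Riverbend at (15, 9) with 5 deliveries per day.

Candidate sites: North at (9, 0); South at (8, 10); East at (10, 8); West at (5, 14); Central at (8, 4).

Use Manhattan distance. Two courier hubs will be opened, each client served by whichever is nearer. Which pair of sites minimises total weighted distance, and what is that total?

Evaluate every pair (each demand assigned to the nearer of the two):
  {West, Central}: total = 1027
  {South, Central}: total = 1060
  {East, West}: total = 1162
  {South, West}: total = 1210
  {North, South}: total = 1240
  {North, West}: total = 1297
  {South, East}: total = 1360
  {East, Central}: total = 1384
  {North, East}: total = 1564
  {North, Central}: total = 2038
Best pair: {West, Central} with total 1027.

{West, Central}, total 1027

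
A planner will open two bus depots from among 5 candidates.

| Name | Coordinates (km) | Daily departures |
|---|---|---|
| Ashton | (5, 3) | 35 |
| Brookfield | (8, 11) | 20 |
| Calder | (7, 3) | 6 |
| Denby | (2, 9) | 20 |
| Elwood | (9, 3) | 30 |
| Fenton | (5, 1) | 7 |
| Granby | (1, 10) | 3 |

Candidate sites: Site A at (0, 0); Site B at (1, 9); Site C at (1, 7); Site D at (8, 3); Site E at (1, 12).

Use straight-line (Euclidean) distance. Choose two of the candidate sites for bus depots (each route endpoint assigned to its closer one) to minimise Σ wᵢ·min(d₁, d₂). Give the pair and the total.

{Site B, Site D}, total 334.8

Evaluate every pair (each demand assigned to the nearer of the two):
  {Site B, Site D}: total = 334.8
  {Site D, Site E}: total = 376.9
  {Site C, Site D}: total = 380.0
  {Site A, Site D}: total = 525.6
  {Site B, Site C}: total = 728.7
  {Site A, Site B}: total = 738.7
  {Site C, Site E}: total = 752.2
  {Site A, Site C}: total = 760.2
  {Site A, Site E}: total = 780.7
  {Site B, Site E}: total = 830.3
Best pair: {Site B, Site D} with total 334.8.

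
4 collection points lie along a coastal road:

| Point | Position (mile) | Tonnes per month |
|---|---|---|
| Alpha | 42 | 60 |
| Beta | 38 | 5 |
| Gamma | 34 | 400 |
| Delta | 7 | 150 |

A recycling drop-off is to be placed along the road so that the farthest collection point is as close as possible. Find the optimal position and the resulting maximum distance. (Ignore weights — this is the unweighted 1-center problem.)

The 1-center on a line is the midpoint of the two extreme points: leftmost at 7, rightmost at 42.
Optimal location = (7 + 42)/2 = 24.5; maximum distance = (42 − 7)/2 = 17.5.

location 24.5, max distance 17.5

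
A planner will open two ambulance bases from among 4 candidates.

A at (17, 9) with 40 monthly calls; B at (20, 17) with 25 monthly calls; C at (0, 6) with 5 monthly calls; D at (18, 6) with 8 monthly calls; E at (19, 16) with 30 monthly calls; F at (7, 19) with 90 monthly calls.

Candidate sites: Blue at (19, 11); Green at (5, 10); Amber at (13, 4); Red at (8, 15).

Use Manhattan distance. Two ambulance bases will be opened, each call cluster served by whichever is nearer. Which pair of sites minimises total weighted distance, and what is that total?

{Blue, Red}, total 1068

Evaluate every pair (each demand assigned to the nearer of the two):
  {Blue, Red}: total = 1068
  {Blue, Green}: total = 1568
  {Amber, Red}: total = 1651
  {Green, Red}: total = 1861
  {Blue, Amber}: total = 2408
  {Green, Amber}: total = 2491
Best pair: {Blue, Red} with total 1068.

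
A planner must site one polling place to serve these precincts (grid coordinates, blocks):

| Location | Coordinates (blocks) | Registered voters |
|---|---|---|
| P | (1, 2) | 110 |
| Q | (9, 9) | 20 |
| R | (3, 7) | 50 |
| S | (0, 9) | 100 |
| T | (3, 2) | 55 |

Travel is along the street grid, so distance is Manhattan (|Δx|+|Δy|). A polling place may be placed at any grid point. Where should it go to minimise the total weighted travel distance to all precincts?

Manhattan distance separates: Σwᵢ(|x−xᵢ|+|y−yᵢ|) = Σwᵢ|x−xᵢ| + Σwᵢ|y−yᵢ|, so x and y are optimised independently as 1-D weighted medians.
Total weight W = 335; half = 167.5.
x-coordinate, sorted with cumulative weight:
  x=0 (S, w=100) cum 100
  x=1 (P, w=110) cum 210  ← median
  x=3 (R, w=50) cum 260
  x=3 (T, w=55) cum 315
  x=9 (Q, w=20) cum 335
⇒ x* = 1
y-coordinate, sorted with cumulative weight:
  y=2 (P, w=110) cum 110
  y=2 (T, w=55) cum 165
  y=7 (R, w=50) cum 215  ← median
  y=9 (Q, w=20) cum 235
  y=9 (S, w=100) cum 335
⇒ y* = 7

(1, 7)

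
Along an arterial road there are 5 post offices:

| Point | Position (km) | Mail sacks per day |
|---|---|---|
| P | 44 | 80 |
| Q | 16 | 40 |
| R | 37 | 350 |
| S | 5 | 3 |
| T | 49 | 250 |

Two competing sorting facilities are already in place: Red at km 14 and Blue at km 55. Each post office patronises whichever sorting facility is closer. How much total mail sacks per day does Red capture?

The indifferent point is the midpoint (14+55)/2 = 34.5; post offices left of it (closer to Red at 14) go to Red, those right go to Blue.
  S at 5 (w=3) → Red
  Q at 16 (w=40) → Red
  R at 37 (w=350) → Blue
  P at 44 (w=80) → Blue
  T at 49 (w=250) → Blue
Red captures 43; Blue captures 680.

43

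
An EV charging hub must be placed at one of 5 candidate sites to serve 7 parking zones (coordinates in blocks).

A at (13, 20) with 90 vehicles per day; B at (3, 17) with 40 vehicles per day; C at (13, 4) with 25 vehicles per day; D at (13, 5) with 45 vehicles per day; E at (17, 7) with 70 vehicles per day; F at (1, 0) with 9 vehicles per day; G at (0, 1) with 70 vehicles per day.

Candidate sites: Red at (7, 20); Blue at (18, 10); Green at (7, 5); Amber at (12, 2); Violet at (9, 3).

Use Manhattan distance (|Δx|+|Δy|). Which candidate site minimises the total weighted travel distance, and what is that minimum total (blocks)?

Total weighted distance at each candidate:
  Red (7, 20): total = 5979
  Blue (18, 10): total = 5368
  Green (7, 5): total = 4684
  Amber (12, 2): total = 4652
  Violet (9, 3): total = 4794
Minimum is at Amber with total 4652 blocks.

Amber, total 4652 blocks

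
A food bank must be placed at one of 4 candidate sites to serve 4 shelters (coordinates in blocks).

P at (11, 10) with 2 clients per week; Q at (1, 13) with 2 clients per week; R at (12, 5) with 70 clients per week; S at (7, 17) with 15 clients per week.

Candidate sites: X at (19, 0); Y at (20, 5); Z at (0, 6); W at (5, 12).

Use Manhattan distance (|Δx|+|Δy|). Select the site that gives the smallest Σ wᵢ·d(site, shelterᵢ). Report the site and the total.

Y, total 1017 blocks

Total weighted distance at each candidate:
  X (19, 0): total = 1373
  Y (20, 5): total = 1017
  Z (0, 6): total = 1226
  W (5, 12): total = 1111
Minimum is at Y with total 1017 blocks.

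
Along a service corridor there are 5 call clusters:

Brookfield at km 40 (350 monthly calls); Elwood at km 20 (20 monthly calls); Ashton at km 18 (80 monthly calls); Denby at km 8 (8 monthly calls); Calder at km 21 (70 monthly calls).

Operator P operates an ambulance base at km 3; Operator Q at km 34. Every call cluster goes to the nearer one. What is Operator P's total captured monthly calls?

The indifferent point is the midpoint (3+34)/2 = 18.5; call clusters left of it (closer to Operator P at 3) go to Operator P, those right go to Operator Q.
  Denby at 8 (w=8) → Operator P
  Ashton at 18 (w=80) → Operator P
  Elwood at 20 (w=20) → Operator Q
  Calder at 21 (w=70) → Operator Q
  Brookfield at 40 (w=350) → Operator Q
Operator P captures 88; Operator Q captures 440.

88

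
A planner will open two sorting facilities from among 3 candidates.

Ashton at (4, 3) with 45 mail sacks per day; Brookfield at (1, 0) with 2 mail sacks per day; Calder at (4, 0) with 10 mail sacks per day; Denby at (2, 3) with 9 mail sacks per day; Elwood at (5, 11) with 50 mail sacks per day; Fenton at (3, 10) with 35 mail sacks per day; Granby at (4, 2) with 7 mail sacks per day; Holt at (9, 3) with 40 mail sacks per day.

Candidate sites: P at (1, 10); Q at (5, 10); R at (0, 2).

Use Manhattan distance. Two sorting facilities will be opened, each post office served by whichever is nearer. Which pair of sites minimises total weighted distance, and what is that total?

{Q, R}, total 866

Evaluate every pair (each demand assigned to the nearer of the two):
  {Q, R}: total = 866
  {P, R}: total = 1066
  {P, Q}: total = 1185
Best pair: {Q, R} with total 866.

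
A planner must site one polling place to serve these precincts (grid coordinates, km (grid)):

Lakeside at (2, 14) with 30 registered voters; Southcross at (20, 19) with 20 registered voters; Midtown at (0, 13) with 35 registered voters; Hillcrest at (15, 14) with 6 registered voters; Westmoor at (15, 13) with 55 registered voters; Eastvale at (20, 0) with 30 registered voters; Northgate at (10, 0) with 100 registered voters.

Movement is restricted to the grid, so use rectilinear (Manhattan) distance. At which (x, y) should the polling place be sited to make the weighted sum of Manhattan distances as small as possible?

(10, 13)

Manhattan distance separates: Σwᵢ(|x−xᵢ|+|y−yᵢ|) = Σwᵢ|x−xᵢ| + Σwᵢ|y−yᵢ|, so x and y are optimised independently as 1-D weighted medians.
Total weight W = 276; half = 138.
x-coordinate, sorted with cumulative weight:
  x=0 (Midtown, w=35) cum 35
  x=2 (Lakeside, w=30) cum 65
  x=10 (Northgate, w=100) cum 165  ← median
  x=15 (Hillcrest, w=6) cum 171
  x=15 (Westmoor, w=55) cum 226
  x=20 (Southcross, w=20) cum 246
  x=20 (Eastvale, w=30) cum 276
⇒ x* = 10
y-coordinate, sorted with cumulative weight:
  y=0 (Eastvale, w=30) cum 30
  y=0 (Northgate, w=100) cum 130
  y=13 (Midtown, w=35) cum 165  ← median
  y=13 (Westmoor, w=55) cum 220
  y=14 (Lakeside, w=30) cum 250
  y=14 (Hillcrest, w=6) cum 256
  y=19 (Southcross, w=20) cum 276
⇒ y* = 13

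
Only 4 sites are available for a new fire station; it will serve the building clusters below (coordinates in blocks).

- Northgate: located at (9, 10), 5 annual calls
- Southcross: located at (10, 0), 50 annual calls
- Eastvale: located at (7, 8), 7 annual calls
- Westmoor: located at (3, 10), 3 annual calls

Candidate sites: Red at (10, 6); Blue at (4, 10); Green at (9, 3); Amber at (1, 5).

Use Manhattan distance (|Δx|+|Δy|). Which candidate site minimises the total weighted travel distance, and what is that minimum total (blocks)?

Total weighted distance at each candidate:
  Red (10, 6): total = 393
  Blue (4, 10): total = 863
  Green (9, 3): total = 323
  Amber (1, 5): total = 849
Minimum is at Green with total 323 blocks.

Green, total 323 blocks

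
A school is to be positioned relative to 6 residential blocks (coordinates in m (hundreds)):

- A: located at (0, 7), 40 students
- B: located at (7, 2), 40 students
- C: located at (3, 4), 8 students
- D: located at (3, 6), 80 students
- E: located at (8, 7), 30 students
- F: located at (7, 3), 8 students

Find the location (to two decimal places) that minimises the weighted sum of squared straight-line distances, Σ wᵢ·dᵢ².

(4.08, 5.37)

The minimiser of Σwᵢ‖p−pᵢ‖² is the weighted centroid p* = (Σwᵢpᵢ)/(Σwᵢ).
Σwᵢ = 206.
Σwᵢxᵢ = 40·0 + 40·7 + 8·3 + 80·3 + 30·8 + 8·7 = 840.
Σwᵢyᵢ = 40·7 + 40·2 + 8·4 + 80·6 + 30·7 + 8·3 = 1106.
x* = 840/206 = 4.08, y* = 1106/206 = 5.37.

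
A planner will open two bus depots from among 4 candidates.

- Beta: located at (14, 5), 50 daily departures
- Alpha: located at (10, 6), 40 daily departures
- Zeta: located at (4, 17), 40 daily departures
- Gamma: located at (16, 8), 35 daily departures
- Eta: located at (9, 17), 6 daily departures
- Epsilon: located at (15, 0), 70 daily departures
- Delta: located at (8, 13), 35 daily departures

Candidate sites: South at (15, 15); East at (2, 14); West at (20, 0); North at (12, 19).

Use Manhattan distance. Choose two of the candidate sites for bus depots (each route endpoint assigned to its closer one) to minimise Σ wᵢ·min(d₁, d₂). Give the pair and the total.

{East, West}, total 2465

Evaluate every pair (each demand assigned to the nearer of the two):
  {East, West}: total = 2465
  {South, West}: total = 2623
  {West, North}: total = 2700
  {South, East}: total = 2933
  {South, North}: total = 3185
  {East, North}: total = 3940
Best pair: {East, West} with total 2465.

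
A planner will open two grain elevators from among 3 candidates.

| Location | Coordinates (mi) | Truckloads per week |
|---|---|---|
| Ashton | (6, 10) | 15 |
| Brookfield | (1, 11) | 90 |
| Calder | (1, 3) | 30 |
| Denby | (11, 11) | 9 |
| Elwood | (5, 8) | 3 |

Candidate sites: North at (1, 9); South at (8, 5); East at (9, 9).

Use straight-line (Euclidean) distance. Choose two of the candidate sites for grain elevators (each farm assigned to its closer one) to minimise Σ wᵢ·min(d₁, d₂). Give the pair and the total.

{North, East}, total 445.3

Evaluate every pair (each demand assigned to the nearer of the two):
  {North, East}: total = 445.3
  {North, South}: total = 509.2
  {South, East}: total = 1045.8
Best pair: {North, East} with total 445.3.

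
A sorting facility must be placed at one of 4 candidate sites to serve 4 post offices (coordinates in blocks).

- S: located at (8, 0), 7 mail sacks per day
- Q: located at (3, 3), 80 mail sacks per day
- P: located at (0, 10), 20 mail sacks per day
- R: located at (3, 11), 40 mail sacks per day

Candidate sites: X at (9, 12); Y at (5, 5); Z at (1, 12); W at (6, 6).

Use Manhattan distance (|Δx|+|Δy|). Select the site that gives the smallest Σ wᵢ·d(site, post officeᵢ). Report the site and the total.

Total weighted distance at each candidate:
  X (9, 12): total = 1791
  Y (5, 5): total = 896
  Z (1, 12): total = 1193
  W (6, 6): total = 1056
Minimum is at Y with total 896 blocks.

Y, total 896 blocks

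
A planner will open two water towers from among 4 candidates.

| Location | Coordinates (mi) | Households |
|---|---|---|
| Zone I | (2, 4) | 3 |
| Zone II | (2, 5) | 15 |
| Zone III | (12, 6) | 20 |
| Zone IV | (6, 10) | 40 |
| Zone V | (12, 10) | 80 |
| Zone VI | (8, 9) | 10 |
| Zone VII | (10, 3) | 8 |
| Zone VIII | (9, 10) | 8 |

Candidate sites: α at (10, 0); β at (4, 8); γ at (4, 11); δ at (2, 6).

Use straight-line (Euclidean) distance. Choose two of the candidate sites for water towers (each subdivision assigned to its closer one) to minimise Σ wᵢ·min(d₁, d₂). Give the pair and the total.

{α, β}, total 1075.1

Evaluate every pair (each demand assigned to the nearer of the two):
  {α, β}: total = 1075.1
  {α, γ}: total = 1087.1
  {γ, δ}: total = 1098.0
  {β, δ}: total = 1105.6
  {β, γ}: total = 1111.4
  {α, δ}: total = 1345.2
Best pair: {α, β} with total 1075.1.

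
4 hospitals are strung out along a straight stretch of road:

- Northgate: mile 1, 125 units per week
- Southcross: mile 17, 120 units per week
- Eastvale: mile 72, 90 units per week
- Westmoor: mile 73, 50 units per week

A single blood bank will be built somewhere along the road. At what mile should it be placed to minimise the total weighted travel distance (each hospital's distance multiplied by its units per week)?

For a sum of weighted absolute distances on a line, the optimum is the weighted median (not the mean). Total weight W = 385; half-weight = 192.5.
Sort by position and accumulate weight:
  mile 1 (Northgate, w=125) → cum 125
  mile 17 (Southcross, w=120) → cum 245  ≥ 192.5 → median here
  mile 72 (Eastvale, w=90) → cum 335
  mile 73 (Westmoor, w=50) → cum 385
Optimal location: mile 17.

x = 17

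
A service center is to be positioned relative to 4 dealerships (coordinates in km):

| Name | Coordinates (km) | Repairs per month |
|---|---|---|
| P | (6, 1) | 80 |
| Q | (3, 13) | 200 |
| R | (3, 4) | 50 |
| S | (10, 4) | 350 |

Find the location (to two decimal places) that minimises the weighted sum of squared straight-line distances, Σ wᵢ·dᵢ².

(6.96, 6.29)

The minimiser of Σwᵢ‖p−pᵢ‖² is the weighted centroid p* = (Σwᵢpᵢ)/(Σwᵢ).
Σwᵢ = 680.
Σwᵢxᵢ = 80·6 + 200·3 + 50·3 + 350·10 = 4730.
Σwᵢyᵢ = 80·1 + 200·13 + 50·4 + 350·4 = 4280.
x* = 4730/680 = 6.96, y* = 4280/680 = 6.29.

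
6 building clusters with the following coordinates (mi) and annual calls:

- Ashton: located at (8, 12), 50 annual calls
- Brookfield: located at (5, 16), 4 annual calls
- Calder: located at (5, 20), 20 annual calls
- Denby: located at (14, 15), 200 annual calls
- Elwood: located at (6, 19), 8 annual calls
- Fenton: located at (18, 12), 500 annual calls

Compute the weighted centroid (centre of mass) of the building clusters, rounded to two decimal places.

(15.82, 13.06)

The minimiser of Σwᵢ‖p−pᵢ‖² is the weighted centroid p* = (Σwᵢpᵢ)/(Σwᵢ).
Σwᵢ = 782.
Σwᵢxᵢ = 50·8 + 4·5 + 20·5 + 200·14 + 8·6 + 500·18 = 12368.
Σwᵢyᵢ = 50·12 + 4·16 + 20·20 + 200·15 + 8·19 + 500·12 = 10216.
x* = 12368/782 = 15.82, y* = 10216/782 = 13.06.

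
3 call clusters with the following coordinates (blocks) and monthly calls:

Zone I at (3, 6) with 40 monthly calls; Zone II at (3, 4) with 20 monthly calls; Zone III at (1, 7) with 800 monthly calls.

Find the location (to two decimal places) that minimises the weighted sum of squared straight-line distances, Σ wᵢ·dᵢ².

(1.14, 6.88)

The minimiser of Σwᵢ‖p−pᵢ‖² is the weighted centroid p* = (Σwᵢpᵢ)/(Σwᵢ).
Σwᵢ = 860.
Σwᵢxᵢ = 40·3 + 20·3 + 800·1 = 980.
Σwᵢyᵢ = 40·6 + 20·4 + 800·7 = 5920.
x* = 980/860 = 1.14, y* = 5920/860 = 6.88.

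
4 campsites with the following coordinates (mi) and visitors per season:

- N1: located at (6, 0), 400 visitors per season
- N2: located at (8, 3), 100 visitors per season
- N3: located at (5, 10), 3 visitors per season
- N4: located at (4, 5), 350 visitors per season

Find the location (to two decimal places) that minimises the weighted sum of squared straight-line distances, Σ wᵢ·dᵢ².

The minimiser of Σwᵢ‖p−pᵢ‖² is the weighted centroid p* = (Σwᵢpᵢ)/(Σwᵢ).
Σwᵢ = 853.
Σwᵢxᵢ = 400·6 + 100·8 + 3·5 + 350·4 = 4615.
Σwᵢyᵢ = 400·0 + 100·3 + 3·10 + 350·5 = 2080.
x* = 4615/853 = 5.41, y* = 2080/853 = 2.44.

(5.41, 2.44)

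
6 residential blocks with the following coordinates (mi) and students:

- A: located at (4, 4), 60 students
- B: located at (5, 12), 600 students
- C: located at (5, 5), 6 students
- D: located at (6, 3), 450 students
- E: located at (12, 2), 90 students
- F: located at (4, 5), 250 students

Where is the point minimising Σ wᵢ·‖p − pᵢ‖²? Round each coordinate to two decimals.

(5.53, 7.04)

The minimiser of Σwᵢ‖p−pᵢ‖² is the weighted centroid p* = (Σwᵢpᵢ)/(Σwᵢ).
Σwᵢ = 1456.
Σwᵢxᵢ = 60·4 + 600·5 + 6·5 + 450·6 + 90·12 + 250·4 = 8050.
Σwᵢyᵢ = 60·4 + 600·12 + 6·5 + 450·3 + 90·2 + 250·5 = 10250.
x* = 8050/1456 = 5.53, y* = 10250/1456 = 7.04.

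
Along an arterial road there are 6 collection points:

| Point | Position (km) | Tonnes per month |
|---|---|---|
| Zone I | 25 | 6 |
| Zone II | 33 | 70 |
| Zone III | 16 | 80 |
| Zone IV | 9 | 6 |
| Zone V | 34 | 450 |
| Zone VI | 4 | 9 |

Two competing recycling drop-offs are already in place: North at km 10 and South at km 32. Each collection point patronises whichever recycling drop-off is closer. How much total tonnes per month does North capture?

The indifferent point is the midpoint (10+32)/2 = 21; collection points left of it (closer to North at 10) go to North, those right go to South.
  Zone VI at 4 (w=9) → North
  Zone IV at 9 (w=6) → North
  Zone III at 16 (w=80) → North
  Zone I at 25 (w=6) → South
  Zone II at 33 (w=70) → South
  Zone V at 34 (w=450) → South
North captures 95; South captures 526.

95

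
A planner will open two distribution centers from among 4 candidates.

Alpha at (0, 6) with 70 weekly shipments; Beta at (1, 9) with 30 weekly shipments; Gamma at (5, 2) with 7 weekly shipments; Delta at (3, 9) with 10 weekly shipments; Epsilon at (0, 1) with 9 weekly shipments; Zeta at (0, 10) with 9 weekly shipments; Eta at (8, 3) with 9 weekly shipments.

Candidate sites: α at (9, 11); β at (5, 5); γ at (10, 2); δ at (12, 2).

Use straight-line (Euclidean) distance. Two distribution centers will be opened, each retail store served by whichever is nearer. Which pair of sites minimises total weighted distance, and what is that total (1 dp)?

Evaluate every pair (each demand assigned to the nearer of the two):
  {β, γ}: total = 733.8
  {α, β}: total = 746.1
  {β, δ}: total = 746.1
  {α, γ}: total = 1258.4
  {α, δ}: total = 1307.3
  {γ, δ}: total = 1455.8
Best pair: {β, γ} with total 733.8.

{β, γ}, total 733.8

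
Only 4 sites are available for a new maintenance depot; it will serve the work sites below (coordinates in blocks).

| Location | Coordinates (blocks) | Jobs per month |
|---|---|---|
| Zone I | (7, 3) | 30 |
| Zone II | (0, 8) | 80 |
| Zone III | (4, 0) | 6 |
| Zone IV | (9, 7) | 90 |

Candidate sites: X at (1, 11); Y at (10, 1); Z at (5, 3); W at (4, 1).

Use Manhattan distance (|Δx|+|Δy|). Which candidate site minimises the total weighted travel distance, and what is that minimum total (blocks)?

Total weighted distance at each candidate:
  X (1, 11): total = 1904
  Y (10, 1): total = 2182
  Z (5, 3): total = 1604
  W (4, 1): total = 2026
Minimum is at Z with total 1604 blocks.

Z, total 1604 blocks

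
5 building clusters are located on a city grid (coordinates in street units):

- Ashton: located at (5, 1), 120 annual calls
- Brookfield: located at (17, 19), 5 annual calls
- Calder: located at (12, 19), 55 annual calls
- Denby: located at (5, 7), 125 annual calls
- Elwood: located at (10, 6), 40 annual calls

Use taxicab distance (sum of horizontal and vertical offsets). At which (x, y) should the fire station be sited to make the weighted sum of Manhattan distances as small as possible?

(5, 7)

Manhattan distance separates: Σwᵢ(|x−xᵢ|+|y−yᵢ|) = Σwᵢ|x−xᵢ| + Σwᵢ|y−yᵢ|, so x and y are optimised independently as 1-D weighted medians.
Total weight W = 345; half = 172.5.
x-coordinate, sorted with cumulative weight:
  x=5 (Ashton, w=120) cum 120
  x=5 (Denby, w=125) cum 245  ← median
  x=10 (Elwood, w=40) cum 285
  x=12 (Calder, w=55) cum 340
  x=17 (Brookfield, w=5) cum 345
⇒ x* = 5
y-coordinate, sorted with cumulative weight:
  y=1 (Ashton, w=120) cum 120
  y=6 (Elwood, w=40) cum 160
  y=7 (Denby, w=125) cum 285  ← median
  y=19 (Brookfield, w=5) cum 290
  y=19 (Calder, w=55) cum 345
⇒ y* = 7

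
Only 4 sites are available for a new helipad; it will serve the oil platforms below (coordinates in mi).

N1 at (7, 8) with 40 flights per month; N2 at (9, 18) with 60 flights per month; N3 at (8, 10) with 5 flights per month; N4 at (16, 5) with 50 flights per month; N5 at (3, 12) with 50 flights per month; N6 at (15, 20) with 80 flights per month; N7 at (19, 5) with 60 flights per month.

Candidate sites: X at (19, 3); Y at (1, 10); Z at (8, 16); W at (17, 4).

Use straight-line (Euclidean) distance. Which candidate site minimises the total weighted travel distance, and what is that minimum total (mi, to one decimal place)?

Total weighted distance at each candidate:
  X (19, 3): total = 4282.2
  Y (1, 10): total = 4396.1
  Z (8, 16): total = 3065.2
  W (17, 4): total = 3753.4
Minimum is at Z with total 3065.2 mi.

Z, total 3065.2 mi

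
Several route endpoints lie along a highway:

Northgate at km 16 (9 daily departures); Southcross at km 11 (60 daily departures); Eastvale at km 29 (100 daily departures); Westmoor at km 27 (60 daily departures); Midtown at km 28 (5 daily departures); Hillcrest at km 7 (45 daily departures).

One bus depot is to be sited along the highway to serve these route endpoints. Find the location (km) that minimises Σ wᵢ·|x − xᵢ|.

x = 27

For a sum of weighted absolute distances on a line, the optimum is the weighted median (not the mean). Total weight W = 279; half-weight = 139.5.
Sort by position and accumulate weight:
  km 7 (Hillcrest, w=45) → cum 45
  km 11 (Southcross, w=60) → cum 105
  km 16 (Northgate, w=9) → cum 114
  km 27 (Westmoor, w=60) → cum 174  ≥ 139.5 → median here
  km 28 (Midtown, w=5) → cum 179
  km 29 (Eastvale, w=100) → cum 279
Optimal location: km 27.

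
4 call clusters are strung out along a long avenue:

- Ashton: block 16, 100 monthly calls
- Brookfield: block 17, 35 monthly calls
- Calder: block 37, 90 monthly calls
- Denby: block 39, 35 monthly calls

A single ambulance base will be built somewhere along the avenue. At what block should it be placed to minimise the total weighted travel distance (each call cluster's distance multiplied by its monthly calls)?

x = 17

For a sum of weighted absolute distances on a line, the optimum is the weighted median (not the mean). Total weight W = 260; half-weight = 130.
Sort by position and accumulate weight:
  block 16 (Ashton, w=100) → cum 100
  block 17 (Brookfield, w=35) → cum 135  ≥ 130 → median here
  block 37 (Calder, w=90) → cum 225
  block 39 (Denby, w=35) → cum 260
Optimal location: block 17.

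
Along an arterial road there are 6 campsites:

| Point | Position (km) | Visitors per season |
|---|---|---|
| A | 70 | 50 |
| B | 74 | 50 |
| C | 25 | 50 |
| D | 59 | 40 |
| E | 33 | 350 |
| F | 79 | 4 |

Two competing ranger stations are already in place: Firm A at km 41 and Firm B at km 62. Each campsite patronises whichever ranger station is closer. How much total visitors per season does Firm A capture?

The indifferent point is the midpoint (41+62)/2 = 51.5; campsites left of it (closer to Firm A at 41) go to Firm A, those right go to Firm B.
  C at 25 (w=50) → Firm A
  E at 33 (w=350) → Firm A
  D at 59 (w=40) → Firm B
  A at 70 (w=50) → Firm B
  B at 74 (w=50) → Firm B
  F at 79 (w=4) → Firm B
Firm A captures 400; Firm B captures 144.

400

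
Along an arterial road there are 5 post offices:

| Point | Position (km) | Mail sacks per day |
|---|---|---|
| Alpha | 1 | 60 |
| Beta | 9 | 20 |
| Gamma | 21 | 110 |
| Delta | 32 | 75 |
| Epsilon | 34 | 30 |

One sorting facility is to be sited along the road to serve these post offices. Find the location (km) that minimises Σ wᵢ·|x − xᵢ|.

x = 21

For a sum of weighted absolute distances on a line, the optimum is the weighted median (not the mean). Total weight W = 295; half-weight = 147.5.
Sort by position and accumulate weight:
  km 1 (Alpha, w=60) → cum 60
  km 9 (Beta, w=20) → cum 80
  km 21 (Gamma, w=110) → cum 190  ≥ 147.5 → median here
  km 32 (Delta, w=75) → cum 265
  km 34 (Epsilon, w=30) → cum 295
Optimal location: km 21.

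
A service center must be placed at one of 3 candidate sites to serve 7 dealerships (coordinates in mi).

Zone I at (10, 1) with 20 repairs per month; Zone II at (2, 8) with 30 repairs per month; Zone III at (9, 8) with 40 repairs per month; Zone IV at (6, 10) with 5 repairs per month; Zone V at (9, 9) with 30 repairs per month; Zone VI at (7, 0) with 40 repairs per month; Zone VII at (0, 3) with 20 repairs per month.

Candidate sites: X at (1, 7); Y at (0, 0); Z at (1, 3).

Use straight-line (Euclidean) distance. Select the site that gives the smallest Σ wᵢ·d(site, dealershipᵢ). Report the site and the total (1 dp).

X, total 1309.0 mi

Total weighted distance at each candidate:
  X (1, 7): total = 1309.0
  Y (0, 0): total = 1710.2
  Z (1, 3): total = 1346.1
Minimum is at X with total 1309.0 mi.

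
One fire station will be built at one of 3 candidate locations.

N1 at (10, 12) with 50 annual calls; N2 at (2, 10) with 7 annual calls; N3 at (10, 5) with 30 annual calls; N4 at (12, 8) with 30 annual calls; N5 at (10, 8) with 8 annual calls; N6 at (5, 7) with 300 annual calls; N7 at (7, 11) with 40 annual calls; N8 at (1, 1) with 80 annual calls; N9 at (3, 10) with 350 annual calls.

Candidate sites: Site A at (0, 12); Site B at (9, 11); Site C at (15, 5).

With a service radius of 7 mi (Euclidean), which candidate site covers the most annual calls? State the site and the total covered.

Coverage radius r = 7 mi; a point is covered iff (Δx)²+(Δy)² ≤ 7² = 49.
  Site A (0, 12): covers {N2, N9} → 357
  Site B (9, 11): covers {N1, N3, N4, N5, N6, N7, N9} → 808
  Site C (15, 5): covers {N3, N4, N5} → 68
Maximum coverage at Site B: 808 annual calls.

Site B, covering 808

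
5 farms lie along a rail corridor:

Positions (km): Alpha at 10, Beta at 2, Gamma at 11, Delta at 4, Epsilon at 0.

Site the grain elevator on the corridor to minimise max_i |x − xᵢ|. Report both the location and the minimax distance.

The 1-center on a line is the midpoint of the two extreme points: leftmost at 0, rightmost at 11.
Optimal location = (0 + 11)/2 = 5.5; maximum distance = (11 − 0)/2 = 5.5.

location 5.5, max distance 5.5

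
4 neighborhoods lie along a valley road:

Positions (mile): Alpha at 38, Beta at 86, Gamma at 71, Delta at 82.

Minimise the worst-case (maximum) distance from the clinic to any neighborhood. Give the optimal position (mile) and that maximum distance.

The 1-center on a line is the midpoint of the two extreme points: leftmost at 38, rightmost at 86.
Optimal location = (38 + 86)/2 = 62; maximum distance = (86 − 38)/2 = 24.

location 62, max distance 24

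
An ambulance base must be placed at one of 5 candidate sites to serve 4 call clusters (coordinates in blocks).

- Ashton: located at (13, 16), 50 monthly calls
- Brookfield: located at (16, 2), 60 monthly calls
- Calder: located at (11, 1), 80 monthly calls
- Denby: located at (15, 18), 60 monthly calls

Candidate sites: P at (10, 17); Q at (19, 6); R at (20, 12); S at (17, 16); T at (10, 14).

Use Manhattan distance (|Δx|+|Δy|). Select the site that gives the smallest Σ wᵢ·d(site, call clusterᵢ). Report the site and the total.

T, total 2990 blocks

Total weighted distance at each candidate:
  P (10, 17): total = 3180
  Q (19, 6): total = 3220
  R (20, 12): total = 3650
  S (17, 16): total = 3020
  T (10, 14): total = 2990
Minimum is at T with total 2990 blocks.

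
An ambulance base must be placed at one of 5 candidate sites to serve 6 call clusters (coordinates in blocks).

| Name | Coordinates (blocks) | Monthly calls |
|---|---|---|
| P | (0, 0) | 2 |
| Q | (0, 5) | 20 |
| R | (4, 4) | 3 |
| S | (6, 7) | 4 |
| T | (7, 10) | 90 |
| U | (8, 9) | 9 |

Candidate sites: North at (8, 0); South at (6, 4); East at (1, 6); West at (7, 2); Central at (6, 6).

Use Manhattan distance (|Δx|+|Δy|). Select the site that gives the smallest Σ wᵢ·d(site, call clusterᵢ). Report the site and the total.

Central, total 675 blocks

Total weighted distance at each candidate:
  North (8, 0): total = 1407
  South (6, 4): total = 871
  East (1, 6): total = 1083
  West (7, 2): total = 1049
  Central (6, 6): total = 675
Minimum is at Central with total 675 blocks.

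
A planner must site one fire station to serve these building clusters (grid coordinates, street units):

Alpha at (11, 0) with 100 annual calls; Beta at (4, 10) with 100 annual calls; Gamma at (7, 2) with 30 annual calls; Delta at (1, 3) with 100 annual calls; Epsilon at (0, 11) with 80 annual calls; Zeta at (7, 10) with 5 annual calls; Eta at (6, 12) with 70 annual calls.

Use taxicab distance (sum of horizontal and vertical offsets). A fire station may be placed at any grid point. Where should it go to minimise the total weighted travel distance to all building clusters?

Manhattan distance separates: Σwᵢ(|x−xᵢ|+|y−yᵢ|) = Σwᵢ|x−xᵢ| + Σwᵢ|y−yᵢ|, so x and y are optimised independently as 1-D weighted medians.
Total weight W = 485; half = 242.5.
x-coordinate, sorted with cumulative weight:
  x=0 (Epsilon, w=80) cum 80
  x=1 (Delta, w=100) cum 180
  x=4 (Beta, w=100) cum 280  ← median
  x=6 (Eta, w=70) cum 350
  x=7 (Gamma, w=30) cum 380
  x=7 (Zeta, w=5) cum 385
  x=11 (Alpha, w=100) cum 485
⇒ x* = 4
y-coordinate, sorted with cumulative weight:
  y=0 (Alpha, w=100) cum 100
  y=2 (Gamma, w=30) cum 130
  y=3 (Delta, w=100) cum 230
  y=10 (Beta, w=100) cum 330  ← median
  y=10 (Zeta, w=5) cum 335
  y=11 (Epsilon, w=80) cum 415
  y=12 (Eta, w=70) cum 485
⇒ y* = 10

(4, 10)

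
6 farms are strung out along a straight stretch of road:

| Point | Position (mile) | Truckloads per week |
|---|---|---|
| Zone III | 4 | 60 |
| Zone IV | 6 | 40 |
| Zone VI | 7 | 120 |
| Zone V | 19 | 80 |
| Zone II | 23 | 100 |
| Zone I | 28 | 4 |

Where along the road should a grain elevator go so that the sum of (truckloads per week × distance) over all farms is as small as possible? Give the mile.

x = 7

For a sum of weighted absolute distances on a line, the optimum is the weighted median (not the mean). Total weight W = 404; half-weight = 202.
Sort by position and accumulate weight:
  mile 4 (Zone III, w=60) → cum 60
  mile 6 (Zone IV, w=40) → cum 100
  mile 7 (Zone VI, w=120) → cum 220  ≥ 202 → median here
  mile 19 (Zone V, w=80) → cum 300
  mile 23 (Zone II, w=100) → cum 400
  mile 28 (Zone I, w=4) → cum 404
Optimal location: mile 7.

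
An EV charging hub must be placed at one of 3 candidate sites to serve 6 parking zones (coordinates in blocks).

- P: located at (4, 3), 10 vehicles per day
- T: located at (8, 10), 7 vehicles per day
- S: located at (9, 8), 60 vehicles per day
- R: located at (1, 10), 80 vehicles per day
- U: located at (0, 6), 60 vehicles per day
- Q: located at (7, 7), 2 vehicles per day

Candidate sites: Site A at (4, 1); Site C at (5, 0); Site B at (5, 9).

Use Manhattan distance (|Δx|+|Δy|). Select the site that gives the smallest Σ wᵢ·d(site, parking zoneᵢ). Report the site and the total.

Site B, total 1286 blocks

Total weighted distance at each candidate:
  Site A (4, 1): total = 2349
  Site C (5, 0): total = 2649
  Site B (5, 9): total = 1286
Minimum is at Site B with total 1286 blocks.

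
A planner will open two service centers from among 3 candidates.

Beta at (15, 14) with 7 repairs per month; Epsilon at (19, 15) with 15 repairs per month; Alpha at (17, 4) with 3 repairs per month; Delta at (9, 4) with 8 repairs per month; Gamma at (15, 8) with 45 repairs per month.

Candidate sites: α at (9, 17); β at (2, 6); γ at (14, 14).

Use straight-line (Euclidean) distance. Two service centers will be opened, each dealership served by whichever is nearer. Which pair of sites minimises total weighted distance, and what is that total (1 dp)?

{β, γ}, total 446.8

Evaluate every pair (each demand assigned to the nearer of the two):
  {β, γ}: total = 446.8
  {α, γ}: total = 478.0
  {α, β}: total = 790.3
Best pair: {β, γ} with total 446.8.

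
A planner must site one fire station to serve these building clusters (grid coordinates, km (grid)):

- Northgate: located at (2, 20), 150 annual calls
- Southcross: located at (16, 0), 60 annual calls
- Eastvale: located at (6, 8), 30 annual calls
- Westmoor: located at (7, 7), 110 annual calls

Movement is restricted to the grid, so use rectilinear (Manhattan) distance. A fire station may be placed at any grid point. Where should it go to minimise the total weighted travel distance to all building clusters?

(6, 8)

Manhattan distance separates: Σwᵢ(|x−xᵢ|+|y−yᵢ|) = Σwᵢ|x−xᵢ| + Σwᵢ|y−yᵢ|, so x and y are optimised independently as 1-D weighted medians.
Total weight W = 350; half = 175.
x-coordinate, sorted with cumulative weight:
  x=2 (Northgate, w=150) cum 150
  x=6 (Eastvale, w=30) cum 180  ← median
  x=7 (Westmoor, w=110) cum 290
  x=16 (Southcross, w=60) cum 350
⇒ x* = 6
y-coordinate, sorted with cumulative weight:
  y=0 (Southcross, w=60) cum 60
  y=7 (Westmoor, w=110) cum 170
  y=8 (Eastvale, w=30) cum 200  ← median
  y=20 (Northgate, w=150) cum 350
⇒ y* = 8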